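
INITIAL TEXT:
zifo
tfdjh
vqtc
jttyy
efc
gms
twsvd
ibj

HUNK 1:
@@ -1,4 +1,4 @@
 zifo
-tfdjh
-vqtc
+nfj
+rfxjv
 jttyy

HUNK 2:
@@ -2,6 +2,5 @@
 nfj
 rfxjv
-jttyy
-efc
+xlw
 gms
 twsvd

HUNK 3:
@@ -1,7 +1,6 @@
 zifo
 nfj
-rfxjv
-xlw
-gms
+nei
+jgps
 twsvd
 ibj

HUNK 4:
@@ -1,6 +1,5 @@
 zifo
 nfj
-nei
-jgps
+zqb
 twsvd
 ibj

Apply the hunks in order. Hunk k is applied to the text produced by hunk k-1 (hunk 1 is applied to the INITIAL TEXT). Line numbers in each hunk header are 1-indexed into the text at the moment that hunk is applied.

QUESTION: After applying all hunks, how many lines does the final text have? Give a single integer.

Hunk 1: at line 1 remove [tfdjh,vqtc] add [nfj,rfxjv] -> 8 lines: zifo nfj rfxjv jttyy efc gms twsvd ibj
Hunk 2: at line 2 remove [jttyy,efc] add [xlw] -> 7 lines: zifo nfj rfxjv xlw gms twsvd ibj
Hunk 3: at line 1 remove [rfxjv,xlw,gms] add [nei,jgps] -> 6 lines: zifo nfj nei jgps twsvd ibj
Hunk 4: at line 1 remove [nei,jgps] add [zqb] -> 5 lines: zifo nfj zqb twsvd ibj
Final line count: 5

Answer: 5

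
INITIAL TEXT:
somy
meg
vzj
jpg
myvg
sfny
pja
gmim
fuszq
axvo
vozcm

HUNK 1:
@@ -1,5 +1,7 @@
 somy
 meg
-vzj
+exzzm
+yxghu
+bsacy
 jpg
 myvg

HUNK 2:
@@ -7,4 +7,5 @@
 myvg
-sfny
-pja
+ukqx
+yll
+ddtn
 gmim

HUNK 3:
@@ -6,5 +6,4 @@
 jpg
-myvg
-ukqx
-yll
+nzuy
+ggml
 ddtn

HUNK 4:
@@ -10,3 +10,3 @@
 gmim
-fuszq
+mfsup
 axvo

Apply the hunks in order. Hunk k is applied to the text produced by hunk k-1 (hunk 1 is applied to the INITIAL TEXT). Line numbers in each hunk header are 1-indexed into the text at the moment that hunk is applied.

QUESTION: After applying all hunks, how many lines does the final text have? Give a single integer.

Hunk 1: at line 1 remove [vzj] add [exzzm,yxghu,bsacy] -> 13 lines: somy meg exzzm yxghu bsacy jpg myvg sfny pja gmim fuszq axvo vozcm
Hunk 2: at line 7 remove [sfny,pja] add [ukqx,yll,ddtn] -> 14 lines: somy meg exzzm yxghu bsacy jpg myvg ukqx yll ddtn gmim fuszq axvo vozcm
Hunk 3: at line 6 remove [myvg,ukqx,yll] add [nzuy,ggml] -> 13 lines: somy meg exzzm yxghu bsacy jpg nzuy ggml ddtn gmim fuszq axvo vozcm
Hunk 4: at line 10 remove [fuszq] add [mfsup] -> 13 lines: somy meg exzzm yxghu bsacy jpg nzuy ggml ddtn gmim mfsup axvo vozcm
Final line count: 13

Answer: 13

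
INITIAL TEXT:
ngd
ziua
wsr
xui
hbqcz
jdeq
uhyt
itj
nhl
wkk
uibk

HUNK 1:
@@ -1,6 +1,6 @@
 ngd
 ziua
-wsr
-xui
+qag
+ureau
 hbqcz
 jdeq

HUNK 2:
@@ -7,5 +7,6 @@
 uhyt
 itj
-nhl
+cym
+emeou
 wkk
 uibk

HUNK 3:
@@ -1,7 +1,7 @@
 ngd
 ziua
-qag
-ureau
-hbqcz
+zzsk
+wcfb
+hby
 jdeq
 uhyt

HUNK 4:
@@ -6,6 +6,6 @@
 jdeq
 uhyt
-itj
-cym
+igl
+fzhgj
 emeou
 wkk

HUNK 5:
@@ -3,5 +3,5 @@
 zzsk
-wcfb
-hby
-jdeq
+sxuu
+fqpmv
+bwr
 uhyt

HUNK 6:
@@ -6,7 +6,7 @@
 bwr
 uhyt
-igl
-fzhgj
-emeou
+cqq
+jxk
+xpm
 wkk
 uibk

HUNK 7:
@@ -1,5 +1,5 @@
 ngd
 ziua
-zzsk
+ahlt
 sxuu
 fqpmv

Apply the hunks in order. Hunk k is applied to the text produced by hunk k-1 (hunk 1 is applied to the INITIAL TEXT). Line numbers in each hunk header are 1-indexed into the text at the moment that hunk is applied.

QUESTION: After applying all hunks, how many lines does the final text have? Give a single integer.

Hunk 1: at line 1 remove [wsr,xui] add [qag,ureau] -> 11 lines: ngd ziua qag ureau hbqcz jdeq uhyt itj nhl wkk uibk
Hunk 2: at line 7 remove [nhl] add [cym,emeou] -> 12 lines: ngd ziua qag ureau hbqcz jdeq uhyt itj cym emeou wkk uibk
Hunk 3: at line 1 remove [qag,ureau,hbqcz] add [zzsk,wcfb,hby] -> 12 lines: ngd ziua zzsk wcfb hby jdeq uhyt itj cym emeou wkk uibk
Hunk 4: at line 6 remove [itj,cym] add [igl,fzhgj] -> 12 lines: ngd ziua zzsk wcfb hby jdeq uhyt igl fzhgj emeou wkk uibk
Hunk 5: at line 3 remove [wcfb,hby,jdeq] add [sxuu,fqpmv,bwr] -> 12 lines: ngd ziua zzsk sxuu fqpmv bwr uhyt igl fzhgj emeou wkk uibk
Hunk 6: at line 6 remove [igl,fzhgj,emeou] add [cqq,jxk,xpm] -> 12 lines: ngd ziua zzsk sxuu fqpmv bwr uhyt cqq jxk xpm wkk uibk
Hunk 7: at line 1 remove [zzsk] add [ahlt] -> 12 lines: ngd ziua ahlt sxuu fqpmv bwr uhyt cqq jxk xpm wkk uibk
Final line count: 12

Answer: 12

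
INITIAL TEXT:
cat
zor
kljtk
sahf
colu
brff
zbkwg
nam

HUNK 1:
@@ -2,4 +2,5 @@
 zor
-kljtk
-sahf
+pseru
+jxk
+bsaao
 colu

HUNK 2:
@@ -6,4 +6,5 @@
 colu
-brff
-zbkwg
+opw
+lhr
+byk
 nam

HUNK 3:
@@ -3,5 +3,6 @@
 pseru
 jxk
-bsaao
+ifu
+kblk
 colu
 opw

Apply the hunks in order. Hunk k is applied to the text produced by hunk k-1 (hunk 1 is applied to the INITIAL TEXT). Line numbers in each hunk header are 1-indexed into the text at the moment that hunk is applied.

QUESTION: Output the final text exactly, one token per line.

Hunk 1: at line 2 remove [kljtk,sahf] add [pseru,jxk,bsaao] -> 9 lines: cat zor pseru jxk bsaao colu brff zbkwg nam
Hunk 2: at line 6 remove [brff,zbkwg] add [opw,lhr,byk] -> 10 lines: cat zor pseru jxk bsaao colu opw lhr byk nam
Hunk 3: at line 3 remove [bsaao] add [ifu,kblk] -> 11 lines: cat zor pseru jxk ifu kblk colu opw lhr byk nam

Answer: cat
zor
pseru
jxk
ifu
kblk
colu
opw
lhr
byk
nam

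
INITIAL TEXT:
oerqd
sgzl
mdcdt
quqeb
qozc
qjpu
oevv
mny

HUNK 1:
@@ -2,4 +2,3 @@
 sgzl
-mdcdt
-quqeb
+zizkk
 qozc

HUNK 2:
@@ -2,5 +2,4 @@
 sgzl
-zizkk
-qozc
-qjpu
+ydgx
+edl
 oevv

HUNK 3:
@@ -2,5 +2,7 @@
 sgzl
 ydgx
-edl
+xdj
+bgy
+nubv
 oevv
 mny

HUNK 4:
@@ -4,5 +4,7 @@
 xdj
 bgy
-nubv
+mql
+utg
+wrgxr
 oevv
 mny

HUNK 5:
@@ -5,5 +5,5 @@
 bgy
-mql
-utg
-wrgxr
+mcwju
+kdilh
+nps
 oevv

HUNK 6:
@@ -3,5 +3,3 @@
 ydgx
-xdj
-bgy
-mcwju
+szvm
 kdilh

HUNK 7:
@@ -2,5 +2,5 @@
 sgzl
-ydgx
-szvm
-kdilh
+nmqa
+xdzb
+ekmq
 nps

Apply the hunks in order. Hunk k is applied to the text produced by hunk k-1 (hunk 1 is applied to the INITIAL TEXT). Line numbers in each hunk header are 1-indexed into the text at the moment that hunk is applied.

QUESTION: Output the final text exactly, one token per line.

Answer: oerqd
sgzl
nmqa
xdzb
ekmq
nps
oevv
mny

Derivation:
Hunk 1: at line 2 remove [mdcdt,quqeb] add [zizkk] -> 7 lines: oerqd sgzl zizkk qozc qjpu oevv mny
Hunk 2: at line 2 remove [zizkk,qozc,qjpu] add [ydgx,edl] -> 6 lines: oerqd sgzl ydgx edl oevv mny
Hunk 3: at line 2 remove [edl] add [xdj,bgy,nubv] -> 8 lines: oerqd sgzl ydgx xdj bgy nubv oevv mny
Hunk 4: at line 4 remove [nubv] add [mql,utg,wrgxr] -> 10 lines: oerqd sgzl ydgx xdj bgy mql utg wrgxr oevv mny
Hunk 5: at line 5 remove [mql,utg,wrgxr] add [mcwju,kdilh,nps] -> 10 lines: oerqd sgzl ydgx xdj bgy mcwju kdilh nps oevv mny
Hunk 6: at line 3 remove [xdj,bgy,mcwju] add [szvm] -> 8 lines: oerqd sgzl ydgx szvm kdilh nps oevv mny
Hunk 7: at line 2 remove [ydgx,szvm,kdilh] add [nmqa,xdzb,ekmq] -> 8 lines: oerqd sgzl nmqa xdzb ekmq nps oevv mny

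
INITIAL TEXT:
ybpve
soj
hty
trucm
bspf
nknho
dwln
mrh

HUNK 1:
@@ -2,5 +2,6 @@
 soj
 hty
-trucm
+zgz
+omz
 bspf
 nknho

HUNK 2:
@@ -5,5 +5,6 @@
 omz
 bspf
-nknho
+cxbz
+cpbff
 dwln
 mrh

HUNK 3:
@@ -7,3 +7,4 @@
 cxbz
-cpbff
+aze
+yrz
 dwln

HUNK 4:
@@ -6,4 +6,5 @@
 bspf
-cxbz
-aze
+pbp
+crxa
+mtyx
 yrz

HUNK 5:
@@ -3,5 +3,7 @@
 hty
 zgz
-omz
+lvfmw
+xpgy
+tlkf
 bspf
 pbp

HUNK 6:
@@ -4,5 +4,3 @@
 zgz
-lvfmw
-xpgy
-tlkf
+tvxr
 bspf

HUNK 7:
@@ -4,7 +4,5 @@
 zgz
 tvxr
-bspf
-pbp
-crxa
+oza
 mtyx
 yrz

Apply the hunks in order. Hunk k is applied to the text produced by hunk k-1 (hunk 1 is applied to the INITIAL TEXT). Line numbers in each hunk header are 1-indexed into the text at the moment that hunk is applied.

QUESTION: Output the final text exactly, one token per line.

Hunk 1: at line 2 remove [trucm] add [zgz,omz] -> 9 lines: ybpve soj hty zgz omz bspf nknho dwln mrh
Hunk 2: at line 5 remove [nknho] add [cxbz,cpbff] -> 10 lines: ybpve soj hty zgz omz bspf cxbz cpbff dwln mrh
Hunk 3: at line 7 remove [cpbff] add [aze,yrz] -> 11 lines: ybpve soj hty zgz omz bspf cxbz aze yrz dwln mrh
Hunk 4: at line 6 remove [cxbz,aze] add [pbp,crxa,mtyx] -> 12 lines: ybpve soj hty zgz omz bspf pbp crxa mtyx yrz dwln mrh
Hunk 5: at line 3 remove [omz] add [lvfmw,xpgy,tlkf] -> 14 lines: ybpve soj hty zgz lvfmw xpgy tlkf bspf pbp crxa mtyx yrz dwln mrh
Hunk 6: at line 4 remove [lvfmw,xpgy,tlkf] add [tvxr] -> 12 lines: ybpve soj hty zgz tvxr bspf pbp crxa mtyx yrz dwln mrh
Hunk 7: at line 4 remove [bspf,pbp,crxa] add [oza] -> 10 lines: ybpve soj hty zgz tvxr oza mtyx yrz dwln mrh

Answer: ybpve
soj
hty
zgz
tvxr
oza
mtyx
yrz
dwln
mrh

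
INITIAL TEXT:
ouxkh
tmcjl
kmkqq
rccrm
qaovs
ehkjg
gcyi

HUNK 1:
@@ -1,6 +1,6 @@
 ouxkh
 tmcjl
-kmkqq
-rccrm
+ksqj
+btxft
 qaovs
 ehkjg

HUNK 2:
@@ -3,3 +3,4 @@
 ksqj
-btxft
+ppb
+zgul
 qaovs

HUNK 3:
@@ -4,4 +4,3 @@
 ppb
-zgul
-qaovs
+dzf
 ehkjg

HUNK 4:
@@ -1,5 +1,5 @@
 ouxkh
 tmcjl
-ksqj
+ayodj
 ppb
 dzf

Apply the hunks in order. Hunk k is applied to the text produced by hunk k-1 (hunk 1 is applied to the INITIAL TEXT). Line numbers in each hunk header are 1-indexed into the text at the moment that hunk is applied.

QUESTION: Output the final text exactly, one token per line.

Hunk 1: at line 1 remove [kmkqq,rccrm] add [ksqj,btxft] -> 7 lines: ouxkh tmcjl ksqj btxft qaovs ehkjg gcyi
Hunk 2: at line 3 remove [btxft] add [ppb,zgul] -> 8 lines: ouxkh tmcjl ksqj ppb zgul qaovs ehkjg gcyi
Hunk 3: at line 4 remove [zgul,qaovs] add [dzf] -> 7 lines: ouxkh tmcjl ksqj ppb dzf ehkjg gcyi
Hunk 4: at line 1 remove [ksqj] add [ayodj] -> 7 lines: ouxkh tmcjl ayodj ppb dzf ehkjg gcyi

Answer: ouxkh
tmcjl
ayodj
ppb
dzf
ehkjg
gcyi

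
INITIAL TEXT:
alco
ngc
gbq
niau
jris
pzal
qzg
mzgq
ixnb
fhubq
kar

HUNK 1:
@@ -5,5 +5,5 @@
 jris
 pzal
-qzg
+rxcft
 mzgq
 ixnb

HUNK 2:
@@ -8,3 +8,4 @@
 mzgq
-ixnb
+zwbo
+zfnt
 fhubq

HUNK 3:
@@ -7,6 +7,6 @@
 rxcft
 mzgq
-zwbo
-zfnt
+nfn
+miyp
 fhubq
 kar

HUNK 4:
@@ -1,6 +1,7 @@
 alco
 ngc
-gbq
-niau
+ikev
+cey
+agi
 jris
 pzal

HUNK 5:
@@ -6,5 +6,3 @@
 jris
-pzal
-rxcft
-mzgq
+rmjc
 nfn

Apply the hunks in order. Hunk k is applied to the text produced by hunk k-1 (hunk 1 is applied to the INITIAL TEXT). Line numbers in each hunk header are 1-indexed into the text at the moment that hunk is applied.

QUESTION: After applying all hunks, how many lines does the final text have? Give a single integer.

Hunk 1: at line 5 remove [qzg] add [rxcft] -> 11 lines: alco ngc gbq niau jris pzal rxcft mzgq ixnb fhubq kar
Hunk 2: at line 8 remove [ixnb] add [zwbo,zfnt] -> 12 lines: alco ngc gbq niau jris pzal rxcft mzgq zwbo zfnt fhubq kar
Hunk 3: at line 7 remove [zwbo,zfnt] add [nfn,miyp] -> 12 lines: alco ngc gbq niau jris pzal rxcft mzgq nfn miyp fhubq kar
Hunk 4: at line 1 remove [gbq,niau] add [ikev,cey,agi] -> 13 lines: alco ngc ikev cey agi jris pzal rxcft mzgq nfn miyp fhubq kar
Hunk 5: at line 6 remove [pzal,rxcft,mzgq] add [rmjc] -> 11 lines: alco ngc ikev cey agi jris rmjc nfn miyp fhubq kar
Final line count: 11

Answer: 11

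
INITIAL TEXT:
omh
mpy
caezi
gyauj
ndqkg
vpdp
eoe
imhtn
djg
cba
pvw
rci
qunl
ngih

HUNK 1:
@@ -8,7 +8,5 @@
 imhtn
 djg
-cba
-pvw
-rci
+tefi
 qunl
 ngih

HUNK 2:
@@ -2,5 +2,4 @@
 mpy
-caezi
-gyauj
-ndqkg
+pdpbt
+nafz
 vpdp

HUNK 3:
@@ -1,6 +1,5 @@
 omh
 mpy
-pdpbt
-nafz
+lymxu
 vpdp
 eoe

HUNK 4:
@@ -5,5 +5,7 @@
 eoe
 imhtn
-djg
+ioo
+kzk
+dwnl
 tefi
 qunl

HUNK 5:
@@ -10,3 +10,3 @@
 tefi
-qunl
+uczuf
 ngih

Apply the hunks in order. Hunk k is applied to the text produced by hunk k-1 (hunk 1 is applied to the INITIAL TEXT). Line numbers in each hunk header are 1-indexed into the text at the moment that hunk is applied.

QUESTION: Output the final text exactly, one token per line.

Hunk 1: at line 8 remove [cba,pvw,rci] add [tefi] -> 12 lines: omh mpy caezi gyauj ndqkg vpdp eoe imhtn djg tefi qunl ngih
Hunk 2: at line 2 remove [caezi,gyauj,ndqkg] add [pdpbt,nafz] -> 11 lines: omh mpy pdpbt nafz vpdp eoe imhtn djg tefi qunl ngih
Hunk 3: at line 1 remove [pdpbt,nafz] add [lymxu] -> 10 lines: omh mpy lymxu vpdp eoe imhtn djg tefi qunl ngih
Hunk 4: at line 5 remove [djg] add [ioo,kzk,dwnl] -> 12 lines: omh mpy lymxu vpdp eoe imhtn ioo kzk dwnl tefi qunl ngih
Hunk 5: at line 10 remove [qunl] add [uczuf] -> 12 lines: omh mpy lymxu vpdp eoe imhtn ioo kzk dwnl tefi uczuf ngih

Answer: omh
mpy
lymxu
vpdp
eoe
imhtn
ioo
kzk
dwnl
tefi
uczuf
ngih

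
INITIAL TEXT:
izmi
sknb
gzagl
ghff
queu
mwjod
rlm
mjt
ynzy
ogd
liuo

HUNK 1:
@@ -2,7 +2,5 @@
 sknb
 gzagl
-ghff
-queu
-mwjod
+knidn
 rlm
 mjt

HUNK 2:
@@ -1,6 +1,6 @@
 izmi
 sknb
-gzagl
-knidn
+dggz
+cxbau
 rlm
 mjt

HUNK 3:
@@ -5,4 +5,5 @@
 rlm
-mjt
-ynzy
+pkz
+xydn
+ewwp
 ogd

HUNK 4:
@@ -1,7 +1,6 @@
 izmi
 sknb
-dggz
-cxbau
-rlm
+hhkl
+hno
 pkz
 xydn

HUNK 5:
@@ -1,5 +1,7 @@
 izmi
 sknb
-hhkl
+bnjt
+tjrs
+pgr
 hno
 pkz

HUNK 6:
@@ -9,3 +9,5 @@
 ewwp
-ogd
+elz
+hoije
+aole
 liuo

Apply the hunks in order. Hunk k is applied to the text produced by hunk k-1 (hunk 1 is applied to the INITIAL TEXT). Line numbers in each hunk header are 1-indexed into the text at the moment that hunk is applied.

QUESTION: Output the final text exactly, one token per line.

Answer: izmi
sknb
bnjt
tjrs
pgr
hno
pkz
xydn
ewwp
elz
hoije
aole
liuo

Derivation:
Hunk 1: at line 2 remove [ghff,queu,mwjod] add [knidn] -> 9 lines: izmi sknb gzagl knidn rlm mjt ynzy ogd liuo
Hunk 2: at line 1 remove [gzagl,knidn] add [dggz,cxbau] -> 9 lines: izmi sknb dggz cxbau rlm mjt ynzy ogd liuo
Hunk 3: at line 5 remove [mjt,ynzy] add [pkz,xydn,ewwp] -> 10 lines: izmi sknb dggz cxbau rlm pkz xydn ewwp ogd liuo
Hunk 4: at line 1 remove [dggz,cxbau,rlm] add [hhkl,hno] -> 9 lines: izmi sknb hhkl hno pkz xydn ewwp ogd liuo
Hunk 5: at line 1 remove [hhkl] add [bnjt,tjrs,pgr] -> 11 lines: izmi sknb bnjt tjrs pgr hno pkz xydn ewwp ogd liuo
Hunk 6: at line 9 remove [ogd] add [elz,hoije,aole] -> 13 lines: izmi sknb bnjt tjrs pgr hno pkz xydn ewwp elz hoije aole liuo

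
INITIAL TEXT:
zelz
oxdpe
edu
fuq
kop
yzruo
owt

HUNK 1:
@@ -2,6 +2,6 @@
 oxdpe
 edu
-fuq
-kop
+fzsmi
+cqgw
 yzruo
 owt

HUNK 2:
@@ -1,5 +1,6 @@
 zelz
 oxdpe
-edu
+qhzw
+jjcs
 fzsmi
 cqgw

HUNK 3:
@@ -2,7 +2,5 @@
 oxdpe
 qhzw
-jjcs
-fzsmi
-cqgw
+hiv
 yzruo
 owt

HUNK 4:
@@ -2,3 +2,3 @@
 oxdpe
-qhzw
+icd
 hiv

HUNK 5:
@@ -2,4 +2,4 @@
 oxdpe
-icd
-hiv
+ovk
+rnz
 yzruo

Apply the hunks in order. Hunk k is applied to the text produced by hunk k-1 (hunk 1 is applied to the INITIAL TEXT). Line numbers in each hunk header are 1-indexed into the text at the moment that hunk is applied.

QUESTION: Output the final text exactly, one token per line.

Hunk 1: at line 2 remove [fuq,kop] add [fzsmi,cqgw] -> 7 lines: zelz oxdpe edu fzsmi cqgw yzruo owt
Hunk 2: at line 1 remove [edu] add [qhzw,jjcs] -> 8 lines: zelz oxdpe qhzw jjcs fzsmi cqgw yzruo owt
Hunk 3: at line 2 remove [jjcs,fzsmi,cqgw] add [hiv] -> 6 lines: zelz oxdpe qhzw hiv yzruo owt
Hunk 4: at line 2 remove [qhzw] add [icd] -> 6 lines: zelz oxdpe icd hiv yzruo owt
Hunk 5: at line 2 remove [icd,hiv] add [ovk,rnz] -> 6 lines: zelz oxdpe ovk rnz yzruo owt

Answer: zelz
oxdpe
ovk
rnz
yzruo
owt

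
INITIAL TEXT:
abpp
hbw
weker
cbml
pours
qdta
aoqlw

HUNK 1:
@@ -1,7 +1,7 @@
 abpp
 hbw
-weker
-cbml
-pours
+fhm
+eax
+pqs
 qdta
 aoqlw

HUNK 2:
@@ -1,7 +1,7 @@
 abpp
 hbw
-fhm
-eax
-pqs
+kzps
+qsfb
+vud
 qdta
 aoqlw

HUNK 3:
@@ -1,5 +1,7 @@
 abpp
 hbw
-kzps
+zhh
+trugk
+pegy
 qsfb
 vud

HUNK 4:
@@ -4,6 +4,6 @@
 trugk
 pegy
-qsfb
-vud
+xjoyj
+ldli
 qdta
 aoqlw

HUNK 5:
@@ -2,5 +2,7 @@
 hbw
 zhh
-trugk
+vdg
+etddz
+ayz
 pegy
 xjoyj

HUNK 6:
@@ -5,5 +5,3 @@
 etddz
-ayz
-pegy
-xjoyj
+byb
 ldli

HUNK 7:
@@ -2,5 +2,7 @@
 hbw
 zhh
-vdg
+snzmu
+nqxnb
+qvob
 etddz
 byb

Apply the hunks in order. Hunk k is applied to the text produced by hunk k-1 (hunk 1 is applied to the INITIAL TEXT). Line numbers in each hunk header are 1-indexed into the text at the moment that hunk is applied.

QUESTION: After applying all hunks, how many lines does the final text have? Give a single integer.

Hunk 1: at line 1 remove [weker,cbml,pours] add [fhm,eax,pqs] -> 7 lines: abpp hbw fhm eax pqs qdta aoqlw
Hunk 2: at line 1 remove [fhm,eax,pqs] add [kzps,qsfb,vud] -> 7 lines: abpp hbw kzps qsfb vud qdta aoqlw
Hunk 3: at line 1 remove [kzps] add [zhh,trugk,pegy] -> 9 lines: abpp hbw zhh trugk pegy qsfb vud qdta aoqlw
Hunk 4: at line 4 remove [qsfb,vud] add [xjoyj,ldli] -> 9 lines: abpp hbw zhh trugk pegy xjoyj ldli qdta aoqlw
Hunk 5: at line 2 remove [trugk] add [vdg,etddz,ayz] -> 11 lines: abpp hbw zhh vdg etddz ayz pegy xjoyj ldli qdta aoqlw
Hunk 6: at line 5 remove [ayz,pegy,xjoyj] add [byb] -> 9 lines: abpp hbw zhh vdg etddz byb ldli qdta aoqlw
Hunk 7: at line 2 remove [vdg] add [snzmu,nqxnb,qvob] -> 11 lines: abpp hbw zhh snzmu nqxnb qvob etddz byb ldli qdta aoqlw
Final line count: 11

Answer: 11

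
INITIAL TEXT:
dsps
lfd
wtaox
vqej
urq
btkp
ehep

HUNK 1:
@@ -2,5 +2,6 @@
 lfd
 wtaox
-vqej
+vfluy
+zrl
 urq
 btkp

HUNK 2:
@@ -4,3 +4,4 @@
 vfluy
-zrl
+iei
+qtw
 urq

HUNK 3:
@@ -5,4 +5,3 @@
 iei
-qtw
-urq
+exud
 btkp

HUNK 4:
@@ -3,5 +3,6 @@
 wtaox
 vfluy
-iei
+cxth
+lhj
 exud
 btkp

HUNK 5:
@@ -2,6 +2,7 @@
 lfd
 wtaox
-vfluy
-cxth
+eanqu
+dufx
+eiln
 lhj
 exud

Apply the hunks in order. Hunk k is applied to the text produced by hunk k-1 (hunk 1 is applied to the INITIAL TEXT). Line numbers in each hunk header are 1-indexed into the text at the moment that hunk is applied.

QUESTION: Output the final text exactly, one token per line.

Answer: dsps
lfd
wtaox
eanqu
dufx
eiln
lhj
exud
btkp
ehep

Derivation:
Hunk 1: at line 2 remove [vqej] add [vfluy,zrl] -> 8 lines: dsps lfd wtaox vfluy zrl urq btkp ehep
Hunk 2: at line 4 remove [zrl] add [iei,qtw] -> 9 lines: dsps lfd wtaox vfluy iei qtw urq btkp ehep
Hunk 3: at line 5 remove [qtw,urq] add [exud] -> 8 lines: dsps lfd wtaox vfluy iei exud btkp ehep
Hunk 4: at line 3 remove [iei] add [cxth,lhj] -> 9 lines: dsps lfd wtaox vfluy cxth lhj exud btkp ehep
Hunk 5: at line 2 remove [vfluy,cxth] add [eanqu,dufx,eiln] -> 10 lines: dsps lfd wtaox eanqu dufx eiln lhj exud btkp ehep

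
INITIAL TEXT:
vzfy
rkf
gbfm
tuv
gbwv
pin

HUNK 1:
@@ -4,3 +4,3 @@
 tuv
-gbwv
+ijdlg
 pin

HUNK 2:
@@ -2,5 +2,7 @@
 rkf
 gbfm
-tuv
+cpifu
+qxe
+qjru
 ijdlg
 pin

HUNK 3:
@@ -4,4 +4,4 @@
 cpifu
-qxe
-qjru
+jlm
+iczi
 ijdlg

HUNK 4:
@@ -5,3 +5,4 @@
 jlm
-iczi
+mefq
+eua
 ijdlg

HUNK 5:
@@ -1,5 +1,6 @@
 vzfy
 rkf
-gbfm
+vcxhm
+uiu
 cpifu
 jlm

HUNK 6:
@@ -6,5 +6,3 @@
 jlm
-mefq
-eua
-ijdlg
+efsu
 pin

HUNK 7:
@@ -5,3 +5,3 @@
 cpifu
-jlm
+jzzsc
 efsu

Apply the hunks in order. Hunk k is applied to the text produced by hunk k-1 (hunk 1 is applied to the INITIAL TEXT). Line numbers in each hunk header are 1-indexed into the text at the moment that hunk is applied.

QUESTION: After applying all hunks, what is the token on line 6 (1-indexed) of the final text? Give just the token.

Hunk 1: at line 4 remove [gbwv] add [ijdlg] -> 6 lines: vzfy rkf gbfm tuv ijdlg pin
Hunk 2: at line 2 remove [tuv] add [cpifu,qxe,qjru] -> 8 lines: vzfy rkf gbfm cpifu qxe qjru ijdlg pin
Hunk 3: at line 4 remove [qxe,qjru] add [jlm,iczi] -> 8 lines: vzfy rkf gbfm cpifu jlm iczi ijdlg pin
Hunk 4: at line 5 remove [iczi] add [mefq,eua] -> 9 lines: vzfy rkf gbfm cpifu jlm mefq eua ijdlg pin
Hunk 5: at line 1 remove [gbfm] add [vcxhm,uiu] -> 10 lines: vzfy rkf vcxhm uiu cpifu jlm mefq eua ijdlg pin
Hunk 6: at line 6 remove [mefq,eua,ijdlg] add [efsu] -> 8 lines: vzfy rkf vcxhm uiu cpifu jlm efsu pin
Hunk 7: at line 5 remove [jlm] add [jzzsc] -> 8 lines: vzfy rkf vcxhm uiu cpifu jzzsc efsu pin
Final line 6: jzzsc

Answer: jzzsc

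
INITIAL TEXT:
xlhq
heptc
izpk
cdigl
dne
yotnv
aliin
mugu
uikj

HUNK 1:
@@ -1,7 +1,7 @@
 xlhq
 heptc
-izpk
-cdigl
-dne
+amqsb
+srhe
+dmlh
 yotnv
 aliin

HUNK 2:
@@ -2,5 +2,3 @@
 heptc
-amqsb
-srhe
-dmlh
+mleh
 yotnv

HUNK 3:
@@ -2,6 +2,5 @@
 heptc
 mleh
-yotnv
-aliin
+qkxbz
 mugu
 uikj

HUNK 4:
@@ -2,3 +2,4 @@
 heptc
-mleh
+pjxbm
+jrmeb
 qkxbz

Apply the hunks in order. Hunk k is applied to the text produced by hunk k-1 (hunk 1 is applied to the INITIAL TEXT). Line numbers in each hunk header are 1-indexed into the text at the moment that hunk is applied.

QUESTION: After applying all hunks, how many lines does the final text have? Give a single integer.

Answer: 7

Derivation:
Hunk 1: at line 1 remove [izpk,cdigl,dne] add [amqsb,srhe,dmlh] -> 9 lines: xlhq heptc amqsb srhe dmlh yotnv aliin mugu uikj
Hunk 2: at line 2 remove [amqsb,srhe,dmlh] add [mleh] -> 7 lines: xlhq heptc mleh yotnv aliin mugu uikj
Hunk 3: at line 2 remove [yotnv,aliin] add [qkxbz] -> 6 lines: xlhq heptc mleh qkxbz mugu uikj
Hunk 4: at line 2 remove [mleh] add [pjxbm,jrmeb] -> 7 lines: xlhq heptc pjxbm jrmeb qkxbz mugu uikj
Final line count: 7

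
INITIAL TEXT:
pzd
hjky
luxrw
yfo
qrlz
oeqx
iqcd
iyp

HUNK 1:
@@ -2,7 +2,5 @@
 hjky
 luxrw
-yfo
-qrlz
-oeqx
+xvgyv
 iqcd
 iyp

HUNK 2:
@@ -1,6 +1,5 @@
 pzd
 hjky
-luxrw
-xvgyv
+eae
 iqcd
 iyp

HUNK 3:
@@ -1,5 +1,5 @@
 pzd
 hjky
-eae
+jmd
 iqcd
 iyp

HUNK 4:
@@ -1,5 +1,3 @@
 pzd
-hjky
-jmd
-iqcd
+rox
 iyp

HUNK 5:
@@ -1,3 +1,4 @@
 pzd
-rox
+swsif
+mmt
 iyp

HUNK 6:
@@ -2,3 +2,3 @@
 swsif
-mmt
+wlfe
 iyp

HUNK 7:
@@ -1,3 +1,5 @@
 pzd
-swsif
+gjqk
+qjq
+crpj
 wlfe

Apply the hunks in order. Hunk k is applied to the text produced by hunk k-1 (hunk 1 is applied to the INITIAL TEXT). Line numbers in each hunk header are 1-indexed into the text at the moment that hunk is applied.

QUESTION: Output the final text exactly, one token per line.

Hunk 1: at line 2 remove [yfo,qrlz,oeqx] add [xvgyv] -> 6 lines: pzd hjky luxrw xvgyv iqcd iyp
Hunk 2: at line 1 remove [luxrw,xvgyv] add [eae] -> 5 lines: pzd hjky eae iqcd iyp
Hunk 3: at line 1 remove [eae] add [jmd] -> 5 lines: pzd hjky jmd iqcd iyp
Hunk 4: at line 1 remove [hjky,jmd,iqcd] add [rox] -> 3 lines: pzd rox iyp
Hunk 5: at line 1 remove [rox] add [swsif,mmt] -> 4 lines: pzd swsif mmt iyp
Hunk 6: at line 2 remove [mmt] add [wlfe] -> 4 lines: pzd swsif wlfe iyp
Hunk 7: at line 1 remove [swsif] add [gjqk,qjq,crpj] -> 6 lines: pzd gjqk qjq crpj wlfe iyp

Answer: pzd
gjqk
qjq
crpj
wlfe
iyp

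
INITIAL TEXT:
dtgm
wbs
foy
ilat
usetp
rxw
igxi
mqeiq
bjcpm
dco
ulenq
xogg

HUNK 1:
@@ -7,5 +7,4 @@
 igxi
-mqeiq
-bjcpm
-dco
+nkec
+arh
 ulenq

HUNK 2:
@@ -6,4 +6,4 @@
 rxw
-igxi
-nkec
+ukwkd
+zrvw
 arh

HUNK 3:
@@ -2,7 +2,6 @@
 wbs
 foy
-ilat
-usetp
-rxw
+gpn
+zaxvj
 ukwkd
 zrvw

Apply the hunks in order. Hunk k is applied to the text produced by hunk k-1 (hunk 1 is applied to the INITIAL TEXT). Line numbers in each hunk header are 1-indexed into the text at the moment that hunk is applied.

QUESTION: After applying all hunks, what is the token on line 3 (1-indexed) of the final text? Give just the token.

Answer: foy

Derivation:
Hunk 1: at line 7 remove [mqeiq,bjcpm,dco] add [nkec,arh] -> 11 lines: dtgm wbs foy ilat usetp rxw igxi nkec arh ulenq xogg
Hunk 2: at line 6 remove [igxi,nkec] add [ukwkd,zrvw] -> 11 lines: dtgm wbs foy ilat usetp rxw ukwkd zrvw arh ulenq xogg
Hunk 3: at line 2 remove [ilat,usetp,rxw] add [gpn,zaxvj] -> 10 lines: dtgm wbs foy gpn zaxvj ukwkd zrvw arh ulenq xogg
Final line 3: foy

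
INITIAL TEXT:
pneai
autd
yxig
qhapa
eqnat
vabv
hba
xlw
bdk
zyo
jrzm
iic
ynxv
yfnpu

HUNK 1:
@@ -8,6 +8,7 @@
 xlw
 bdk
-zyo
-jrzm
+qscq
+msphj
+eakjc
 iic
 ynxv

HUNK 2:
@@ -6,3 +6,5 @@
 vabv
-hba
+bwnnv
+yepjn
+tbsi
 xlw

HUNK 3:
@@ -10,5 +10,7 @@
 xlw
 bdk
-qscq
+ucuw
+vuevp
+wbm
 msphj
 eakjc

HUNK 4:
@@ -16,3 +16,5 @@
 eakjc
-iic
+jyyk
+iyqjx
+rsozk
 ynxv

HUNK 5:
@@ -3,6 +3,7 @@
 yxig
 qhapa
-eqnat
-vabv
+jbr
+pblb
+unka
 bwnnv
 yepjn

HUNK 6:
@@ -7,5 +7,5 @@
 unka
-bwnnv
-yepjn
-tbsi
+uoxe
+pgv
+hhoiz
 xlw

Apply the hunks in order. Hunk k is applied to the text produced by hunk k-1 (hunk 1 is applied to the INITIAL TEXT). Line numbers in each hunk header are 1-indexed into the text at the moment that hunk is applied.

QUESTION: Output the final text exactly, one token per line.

Hunk 1: at line 8 remove [zyo,jrzm] add [qscq,msphj,eakjc] -> 15 lines: pneai autd yxig qhapa eqnat vabv hba xlw bdk qscq msphj eakjc iic ynxv yfnpu
Hunk 2: at line 6 remove [hba] add [bwnnv,yepjn,tbsi] -> 17 lines: pneai autd yxig qhapa eqnat vabv bwnnv yepjn tbsi xlw bdk qscq msphj eakjc iic ynxv yfnpu
Hunk 3: at line 10 remove [qscq] add [ucuw,vuevp,wbm] -> 19 lines: pneai autd yxig qhapa eqnat vabv bwnnv yepjn tbsi xlw bdk ucuw vuevp wbm msphj eakjc iic ynxv yfnpu
Hunk 4: at line 16 remove [iic] add [jyyk,iyqjx,rsozk] -> 21 lines: pneai autd yxig qhapa eqnat vabv bwnnv yepjn tbsi xlw bdk ucuw vuevp wbm msphj eakjc jyyk iyqjx rsozk ynxv yfnpu
Hunk 5: at line 3 remove [eqnat,vabv] add [jbr,pblb,unka] -> 22 lines: pneai autd yxig qhapa jbr pblb unka bwnnv yepjn tbsi xlw bdk ucuw vuevp wbm msphj eakjc jyyk iyqjx rsozk ynxv yfnpu
Hunk 6: at line 7 remove [bwnnv,yepjn,tbsi] add [uoxe,pgv,hhoiz] -> 22 lines: pneai autd yxig qhapa jbr pblb unka uoxe pgv hhoiz xlw bdk ucuw vuevp wbm msphj eakjc jyyk iyqjx rsozk ynxv yfnpu

Answer: pneai
autd
yxig
qhapa
jbr
pblb
unka
uoxe
pgv
hhoiz
xlw
bdk
ucuw
vuevp
wbm
msphj
eakjc
jyyk
iyqjx
rsozk
ynxv
yfnpu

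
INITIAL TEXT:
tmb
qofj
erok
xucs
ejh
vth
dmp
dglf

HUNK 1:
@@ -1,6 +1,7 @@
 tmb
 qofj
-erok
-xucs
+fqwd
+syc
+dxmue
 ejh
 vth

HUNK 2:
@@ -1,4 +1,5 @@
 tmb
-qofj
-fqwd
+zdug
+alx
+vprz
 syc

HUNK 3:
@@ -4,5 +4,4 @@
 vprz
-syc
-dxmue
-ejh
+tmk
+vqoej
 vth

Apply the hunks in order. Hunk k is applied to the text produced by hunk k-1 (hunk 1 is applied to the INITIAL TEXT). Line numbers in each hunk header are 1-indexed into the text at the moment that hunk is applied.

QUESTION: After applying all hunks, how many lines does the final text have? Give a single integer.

Hunk 1: at line 1 remove [erok,xucs] add [fqwd,syc,dxmue] -> 9 lines: tmb qofj fqwd syc dxmue ejh vth dmp dglf
Hunk 2: at line 1 remove [qofj,fqwd] add [zdug,alx,vprz] -> 10 lines: tmb zdug alx vprz syc dxmue ejh vth dmp dglf
Hunk 3: at line 4 remove [syc,dxmue,ejh] add [tmk,vqoej] -> 9 lines: tmb zdug alx vprz tmk vqoej vth dmp dglf
Final line count: 9

Answer: 9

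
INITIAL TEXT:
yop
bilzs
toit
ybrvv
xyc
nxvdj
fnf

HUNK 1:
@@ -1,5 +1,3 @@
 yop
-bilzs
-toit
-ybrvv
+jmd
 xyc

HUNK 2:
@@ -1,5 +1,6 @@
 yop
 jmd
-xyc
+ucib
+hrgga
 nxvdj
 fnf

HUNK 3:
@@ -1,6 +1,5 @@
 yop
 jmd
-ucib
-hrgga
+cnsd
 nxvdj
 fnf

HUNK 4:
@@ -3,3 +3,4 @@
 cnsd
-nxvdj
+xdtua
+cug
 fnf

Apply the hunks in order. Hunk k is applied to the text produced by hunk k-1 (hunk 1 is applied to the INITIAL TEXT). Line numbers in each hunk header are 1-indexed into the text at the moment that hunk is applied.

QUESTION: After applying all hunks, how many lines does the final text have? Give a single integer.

Hunk 1: at line 1 remove [bilzs,toit,ybrvv] add [jmd] -> 5 lines: yop jmd xyc nxvdj fnf
Hunk 2: at line 1 remove [xyc] add [ucib,hrgga] -> 6 lines: yop jmd ucib hrgga nxvdj fnf
Hunk 3: at line 1 remove [ucib,hrgga] add [cnsd] -> 5 lines: yop jmd cnsd nxvdj fnf
Hunk 4: at line 3 remove [nxvdj] add [xdtua,cug] -> 6 lines: yop jmd cnsd xdtua cug fnf
Final line count: 6

Answer: 6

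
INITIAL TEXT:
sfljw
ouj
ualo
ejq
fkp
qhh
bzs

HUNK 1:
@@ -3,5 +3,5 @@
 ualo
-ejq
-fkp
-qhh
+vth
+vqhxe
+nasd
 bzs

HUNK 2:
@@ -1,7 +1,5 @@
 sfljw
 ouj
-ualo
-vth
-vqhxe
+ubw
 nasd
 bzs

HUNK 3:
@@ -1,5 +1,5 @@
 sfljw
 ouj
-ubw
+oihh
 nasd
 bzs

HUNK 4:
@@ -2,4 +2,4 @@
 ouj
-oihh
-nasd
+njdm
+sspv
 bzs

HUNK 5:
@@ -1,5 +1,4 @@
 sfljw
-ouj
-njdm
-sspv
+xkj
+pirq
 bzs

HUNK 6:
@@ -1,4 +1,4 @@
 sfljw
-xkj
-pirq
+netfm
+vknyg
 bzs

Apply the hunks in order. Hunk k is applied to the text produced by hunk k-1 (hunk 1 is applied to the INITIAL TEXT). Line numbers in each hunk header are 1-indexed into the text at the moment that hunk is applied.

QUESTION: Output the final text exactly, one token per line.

Hunk 1: at line 3 remove [ejq,fkp,qhh] add [vth,vqhxe,nasd] -> 7 lines: sfljw ouj ualo vth vqhxe nasd bzs
Hunk 2: at line 1 remove [ualo,vth,vqhxe] add [ubw] -> 5 lines: sfljw ouj ubw nasd bzs
Hunk 3: at line 1 remove [ubw] add [oihh] -> 5 lines: sfljw ouj oihh nasd bzs
Hunk 4: at line 2 remove [oihh,nasd] add [njdm,sspv] -> 5 lines: sfljw ouj njdm sspv bzs
Hunk 5: at line 1 remove [ouj,njdm,sspv] add [xkj,pirq] -> 4 lines: sfljw xkj pirq bzs
Hunk 6: at line 1 remove [xkj,pirq] add [netfm,vknyg] -> 4 lines: sfljw netfm vknyg bzs

Answer: sfljw
netfm
vknyg
bzs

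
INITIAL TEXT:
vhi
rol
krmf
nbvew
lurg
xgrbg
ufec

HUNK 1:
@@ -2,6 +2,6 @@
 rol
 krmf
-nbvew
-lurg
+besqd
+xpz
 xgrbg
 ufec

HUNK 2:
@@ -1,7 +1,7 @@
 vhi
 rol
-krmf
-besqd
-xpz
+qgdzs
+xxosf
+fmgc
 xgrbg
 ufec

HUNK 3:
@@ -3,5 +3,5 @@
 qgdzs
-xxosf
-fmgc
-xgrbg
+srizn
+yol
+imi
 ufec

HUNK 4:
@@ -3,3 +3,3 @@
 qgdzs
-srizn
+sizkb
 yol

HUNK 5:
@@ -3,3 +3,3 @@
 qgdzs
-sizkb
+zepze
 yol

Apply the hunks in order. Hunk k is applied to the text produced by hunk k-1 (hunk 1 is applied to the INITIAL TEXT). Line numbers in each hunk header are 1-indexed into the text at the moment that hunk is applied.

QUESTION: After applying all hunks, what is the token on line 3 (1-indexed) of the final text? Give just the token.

Hunk 1: at line 2 remove [nbvew,lurg] add [besqd,xpz] -> 7 lines: vhi rol krmf besqd xpz xgrbg ufec
Hunk 2: at line 1 remove [krmf,besqd,xpz] add [qgdzs,xxosf,fmgc] -> 7 lines: vhi rol qgdzs xxosf fmgc xgrbg ufec
Hunk 3: at line 3 remove [xxosf,fmgc,xgrbg] add [srizn,yol,imi] -> 7 lines: vhi rol qgdzs srizn yol imi ufec
Hunk 4: at line 3 remove [srizn] add [sizkb] -> 7 lines: vhi rol qgdzs sizkb yol imi ufec
Hunk 5: at line 3 remove [sizkb] add [zepze] -> 7 lines: vhi rol qgdzs zepze yol imi ufec
Final line 3: qgdzs

Answer: qgdzs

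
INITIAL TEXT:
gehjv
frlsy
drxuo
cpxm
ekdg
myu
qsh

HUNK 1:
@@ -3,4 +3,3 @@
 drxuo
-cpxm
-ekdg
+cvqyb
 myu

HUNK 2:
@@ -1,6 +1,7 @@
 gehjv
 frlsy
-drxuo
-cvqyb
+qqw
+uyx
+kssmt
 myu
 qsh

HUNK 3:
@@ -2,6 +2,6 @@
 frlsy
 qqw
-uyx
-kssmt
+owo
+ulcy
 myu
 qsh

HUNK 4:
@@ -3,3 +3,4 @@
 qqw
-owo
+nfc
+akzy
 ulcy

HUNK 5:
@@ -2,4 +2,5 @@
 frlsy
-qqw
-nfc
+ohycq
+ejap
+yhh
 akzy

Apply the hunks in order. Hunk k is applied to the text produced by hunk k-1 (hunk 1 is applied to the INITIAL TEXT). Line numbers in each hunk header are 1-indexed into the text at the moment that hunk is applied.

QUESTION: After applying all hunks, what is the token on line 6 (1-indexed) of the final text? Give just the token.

Answer: akzy

Derivation:
Hunk 1: at line 3 remove [cpxm,ekdg] add [cvqyb] -> 6 lines: gehjv frlsy drxuo cvqyb myu qsh
Hunk 2: at line 1 remove [drxuo,cvqyb] add [qqw,uyx,kssmt] -> 7 lines: gehjv frlsy qqw uyx kssmt myu qsh
Hunk 3: at line 2 remove [uyx,kssmt] add [owo,ulcy] -> 7 lines: gehjv frlsy qqw owo ulcy myu qsh
Hunk 4: at line 3 remove [owo] add [nfc,akzy] -> 8 lines: gehjv frlsy qqw nfc akzy ulcy myu qsh
Hunk 5: at line 2 remove [qqw,nfc] add [ohycq,ejap,yhh] -> 9 lines: gehjv frlsy ohycq ejap yhh akzy ulcy myu qsh
Final line 6: akzy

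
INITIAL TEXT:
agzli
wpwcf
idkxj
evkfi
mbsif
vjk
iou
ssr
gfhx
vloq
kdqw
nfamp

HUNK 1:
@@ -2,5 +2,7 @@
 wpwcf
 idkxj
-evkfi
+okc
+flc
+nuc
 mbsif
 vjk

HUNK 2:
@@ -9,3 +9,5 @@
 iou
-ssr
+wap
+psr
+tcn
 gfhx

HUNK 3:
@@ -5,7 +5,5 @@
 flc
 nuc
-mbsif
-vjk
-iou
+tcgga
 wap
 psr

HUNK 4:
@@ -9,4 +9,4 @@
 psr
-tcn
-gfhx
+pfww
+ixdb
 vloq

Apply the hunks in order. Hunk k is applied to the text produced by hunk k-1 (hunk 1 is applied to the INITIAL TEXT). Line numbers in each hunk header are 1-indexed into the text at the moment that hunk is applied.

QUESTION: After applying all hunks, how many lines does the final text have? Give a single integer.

Answer: 14

Derivation:
Hunk 1: at line 2 remove [evkfi] add [okc,flc,nuc] -> 14 lines: agzli wpwcf idkxj okc flc nuc mbsif vjk iou ssr gfhx vloq kdqw nfamp
Hunk 2: at line 9 remove [ssr] add [wap,psr,tcn] -> 16 lines: agzli wpwcf idkxj okc flc nuc mbsif vjk iou wap psr tcn gfhx vloq kdqw nfamp
Hunk 3: at line 5 remove [mbsif,vjk,iou] add [tcgga] -> 14 lines: agzli wpwcf idkxj okc flc nuc tcgga wap psr tcn gfhx vloq kdqw nfamp
Hunk 4: at line 9 remove [tcn,gfhx] add [pfww,ixdb] -> 14 lines: agzli wpwcf idkxj okc flc nuc tcgga wap psr pfww ixdb vloq kdqw nfamp
Final line count: 14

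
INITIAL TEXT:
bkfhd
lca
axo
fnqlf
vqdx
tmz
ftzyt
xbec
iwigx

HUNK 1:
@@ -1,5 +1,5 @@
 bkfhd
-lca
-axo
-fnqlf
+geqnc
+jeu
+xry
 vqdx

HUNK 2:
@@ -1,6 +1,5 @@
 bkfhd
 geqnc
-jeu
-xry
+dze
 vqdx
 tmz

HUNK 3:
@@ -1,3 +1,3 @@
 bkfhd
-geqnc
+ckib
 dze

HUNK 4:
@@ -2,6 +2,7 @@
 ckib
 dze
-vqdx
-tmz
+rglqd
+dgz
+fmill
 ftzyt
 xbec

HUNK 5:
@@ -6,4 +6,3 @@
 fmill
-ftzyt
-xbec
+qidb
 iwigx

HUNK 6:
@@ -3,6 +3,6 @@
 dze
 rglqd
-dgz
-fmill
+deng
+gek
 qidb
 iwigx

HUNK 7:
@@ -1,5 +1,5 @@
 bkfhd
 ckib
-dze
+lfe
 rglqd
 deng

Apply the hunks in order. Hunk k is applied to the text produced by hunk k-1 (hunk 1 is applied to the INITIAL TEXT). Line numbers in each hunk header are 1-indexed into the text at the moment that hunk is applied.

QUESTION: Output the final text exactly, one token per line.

Answer: bkfhd
ckib
lfe
rglqd
deng
gek
qidb
iwigx

Derivation:
Hunk 1: at line 1 remove [lca,axo,fnqlf] add [geqnc,jeu,xry] -> 9 lines: bkfhd geqnc jeu xry vqdx tmz ftzyt xbec iwigx
Hunk 2: at line 1 remove [jeu,xry] add [dze] -> 8 lines: bkfhd geqnc dze vqdx tmz ftzyt xbec iwigx
Hunk 3: at line 1 remove [geqnc] add [ckib] -> 8 lines: bkfhd ckib dze vqdx tmz ftzyt xbec iwigx
Hunk 4: at line 2 remove [vqdx,tmz] add [rglqd,dgz,fmill] -> 9 lines: bkfhd ckib dze rglqd dgz fmill ftzyt xbec iwigx
Hunk 5: at line 6 remove [ftzyt,xbec] add [qidb] -> 8 lines: bkfhd ckib dze rglqd dgz fmill qidb iwigx
Hunk 6: at line 3 remove [dgz,fmill] add [deng,gek] -> 8 lines: bkfhd ckib dze rglqd deng gek qidb iwigx
Hunk 7: at line 1 remove [dze] add [lfe] -> 8 lines: bkfhd ckib lfe rglqd deng gek qidb iwigx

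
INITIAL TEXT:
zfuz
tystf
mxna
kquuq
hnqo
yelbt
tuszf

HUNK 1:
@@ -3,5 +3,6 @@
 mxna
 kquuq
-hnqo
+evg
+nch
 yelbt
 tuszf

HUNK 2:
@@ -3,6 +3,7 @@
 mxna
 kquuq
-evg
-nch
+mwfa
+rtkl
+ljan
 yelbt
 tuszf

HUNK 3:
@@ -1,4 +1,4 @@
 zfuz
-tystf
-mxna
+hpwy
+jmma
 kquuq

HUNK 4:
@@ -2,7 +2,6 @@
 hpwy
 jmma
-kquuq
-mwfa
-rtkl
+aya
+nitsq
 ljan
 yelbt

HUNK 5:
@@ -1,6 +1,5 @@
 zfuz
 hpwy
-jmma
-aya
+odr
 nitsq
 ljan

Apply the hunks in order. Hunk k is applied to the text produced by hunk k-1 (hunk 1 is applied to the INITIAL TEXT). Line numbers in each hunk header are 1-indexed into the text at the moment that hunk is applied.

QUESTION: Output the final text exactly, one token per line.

Hunk 1: at line 3 remove [hnqo] add [evg,nch] -> 8 lines: zfuz tystf mxna kquuq evg nch yelbt tuszf
Hunk 2: at line 3 remove [evg,nch] add [mwfa,rtkl,ljan] -> 9 lines: zfuz tystf mxna kquuq mwfa rtkl ljan yelbt tuszf
Hunk 3: at line 1 remove [tystf,mxna] add [hpwy,jmma] -> 9 lines: zfuz hpwy jmma kquuq mwfa rtkl ljan yelbt tuszf
Hunk 4: at line 2 remove [kquuq,mwfa,rtkl] add [aya,nitsq] -> 8 lines: zfuz hpwy jmma aya nitsq ljan yelbt tuszf
Hunk 5: at line 1 remove [jmma,aya] add [odr] -> 7 lines: zfuz hpwy odr nitsq ljan yelbt tuszf

Answer: zfuz
hpwy
odr
nitsq
ljan
yelbt
tuszf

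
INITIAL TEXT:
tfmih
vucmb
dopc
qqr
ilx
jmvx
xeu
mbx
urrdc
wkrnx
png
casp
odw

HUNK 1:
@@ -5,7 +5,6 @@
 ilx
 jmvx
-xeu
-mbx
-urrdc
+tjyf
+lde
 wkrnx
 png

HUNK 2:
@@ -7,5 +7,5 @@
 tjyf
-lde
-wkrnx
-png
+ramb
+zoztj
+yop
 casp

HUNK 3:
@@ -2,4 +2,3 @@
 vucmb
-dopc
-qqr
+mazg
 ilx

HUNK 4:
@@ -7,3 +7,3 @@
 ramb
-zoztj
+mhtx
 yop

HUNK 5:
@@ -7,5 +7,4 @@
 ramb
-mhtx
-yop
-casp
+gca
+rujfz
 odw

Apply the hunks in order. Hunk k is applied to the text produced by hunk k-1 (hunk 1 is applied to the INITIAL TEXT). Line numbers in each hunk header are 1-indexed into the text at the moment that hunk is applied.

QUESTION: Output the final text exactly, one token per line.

Answer: tfmih
vucmb
mazg
ilx
jmvx
tjyf
ramb
gca
rujfz
odw

Derivation:
Hunk 1: at line 5 remove [xeu,mbx,urrdc] add [tjyf,lde] -> 12 lines: tfmih vucmb dopc qqr ilx jmvx tjyf lde wkrnx png casp odw
Hunk 2: at line 7 remove [lde,wkrnx,png] add [ramb,zoztj,yop] -> 12 lines: tfmih vucmb dopc qqr ilx jmvx tjyf ramb zoztj yop casp odw
Hunk 3: at line 2 remove [dopc,qqr] add [mazg] -> 11 lines: tfmih vucmb mazg ilx jmvx tjyf ramb zoztj yop casp odw
Hunk 4: at line 7 remove [zoztj] add [mhtx] -> 11 lines: tfmih vucmb mazg ilx jmvx tjyf ramb mhtx yop casp odw
Hunk 5: at line 7 remove [mhtx,yop,casp] add [gca,rujfz] -> 10 lines: tfmih vucmb mazg ilx jmvx tjyf ramb gca rujfz odw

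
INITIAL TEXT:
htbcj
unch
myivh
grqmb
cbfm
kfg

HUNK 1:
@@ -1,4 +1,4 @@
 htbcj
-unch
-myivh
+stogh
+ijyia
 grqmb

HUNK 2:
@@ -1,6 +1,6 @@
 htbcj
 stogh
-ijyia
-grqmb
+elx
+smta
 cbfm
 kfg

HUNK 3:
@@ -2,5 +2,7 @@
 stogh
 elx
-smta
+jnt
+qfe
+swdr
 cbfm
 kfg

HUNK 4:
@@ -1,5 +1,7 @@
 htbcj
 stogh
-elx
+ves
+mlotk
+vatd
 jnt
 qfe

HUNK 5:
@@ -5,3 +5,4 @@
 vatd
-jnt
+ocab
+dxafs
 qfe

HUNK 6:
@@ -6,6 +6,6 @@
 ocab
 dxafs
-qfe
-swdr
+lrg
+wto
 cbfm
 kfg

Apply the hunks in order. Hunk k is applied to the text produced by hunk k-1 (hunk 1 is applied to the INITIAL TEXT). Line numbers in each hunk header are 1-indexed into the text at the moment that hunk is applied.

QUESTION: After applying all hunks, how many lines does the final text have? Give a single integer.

Answer: 11

Derivation:
Hunk 1: at line 1 remove [unch,myivh] add [stogh,ijyia] -> 6 lines: htbcj stogh ijyia grqmb cbfm kfg
Hunk 2: at line 1 remove [ijyia,grqmb] add [elx,smta] -> 6 lines: htbcj stogh elx smta cbfm kfg
Hunk 3: at line 2 remove [smta] add [jnt,qfe,swdr] -> 8 lines: htbcj stogh elx jnt qfe swdr cbfm kfg
Hunk 4: at line 1 remove [elx] add [ves,mlotk,vatd] -> 10 lines: htbcj stogh ves mlotk vatd jnt qfe swdr cbfm kfg
Hunk 5: at line 5 remove [jnt] add [ocab,dxafs] -> 11 lines: htbcj stogh ves mlotk vatd ocab dxafs qfe swdr cbfm kfg
Hunk 6: at line 6 remove [qfe,swdr] add [lrg,wto] -> 11 lines: htbcj stogh ves mlotk vatd ocab dxafs lrg wto cbfm kfg
Final line count: 11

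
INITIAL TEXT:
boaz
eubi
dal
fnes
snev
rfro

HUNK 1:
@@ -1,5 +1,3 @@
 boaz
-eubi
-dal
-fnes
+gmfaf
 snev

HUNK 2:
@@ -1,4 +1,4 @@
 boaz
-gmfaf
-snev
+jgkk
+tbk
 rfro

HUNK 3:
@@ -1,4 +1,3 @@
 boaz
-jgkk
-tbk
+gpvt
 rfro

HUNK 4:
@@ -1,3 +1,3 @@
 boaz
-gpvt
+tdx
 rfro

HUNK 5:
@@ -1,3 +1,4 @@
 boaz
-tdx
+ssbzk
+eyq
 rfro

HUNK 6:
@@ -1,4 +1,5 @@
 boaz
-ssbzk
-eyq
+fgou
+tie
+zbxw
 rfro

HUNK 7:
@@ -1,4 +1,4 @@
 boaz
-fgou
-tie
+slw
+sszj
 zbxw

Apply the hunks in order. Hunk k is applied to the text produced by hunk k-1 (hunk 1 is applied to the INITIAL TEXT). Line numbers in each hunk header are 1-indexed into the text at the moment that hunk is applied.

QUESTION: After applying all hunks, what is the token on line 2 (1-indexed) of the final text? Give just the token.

Hunk 1: at line 1 remove [eubi,dal,fnes] add [gmfaf] -> 4 lines: boaz gmfaf snev rfro
Hunk 2: at line 1 remove [gmfaf,snev] add [jgkk,tbk] -> 4 lines: boaz jgkk tbk rfro
Hunk 3: at line 1 remove [jgkk,tbk] add [gpvt] -> 3 lines: boaz gpvt rfro
Hunk 4: at line 1 remove [gpvt] add [tdx] -> 3 lines: boaz tdx rfro
Hunk 5: at line 1 remove [tdx] add [ssbzk,eyq] -> 4 lines: boaz ssbzk eyq rfro
Hunk 6: at line 1 remove [ssbzk,eyq] add [fgou,tie,zbxw] -> 5 lines: boaz fgou tie zbxw rfro
Hunk 7: at line 1 remove [fgou,tie] add [slw,sszj] -> 5 lines: boaz slw sszj zbxw rfro
Final line 2: slw

Answer: slw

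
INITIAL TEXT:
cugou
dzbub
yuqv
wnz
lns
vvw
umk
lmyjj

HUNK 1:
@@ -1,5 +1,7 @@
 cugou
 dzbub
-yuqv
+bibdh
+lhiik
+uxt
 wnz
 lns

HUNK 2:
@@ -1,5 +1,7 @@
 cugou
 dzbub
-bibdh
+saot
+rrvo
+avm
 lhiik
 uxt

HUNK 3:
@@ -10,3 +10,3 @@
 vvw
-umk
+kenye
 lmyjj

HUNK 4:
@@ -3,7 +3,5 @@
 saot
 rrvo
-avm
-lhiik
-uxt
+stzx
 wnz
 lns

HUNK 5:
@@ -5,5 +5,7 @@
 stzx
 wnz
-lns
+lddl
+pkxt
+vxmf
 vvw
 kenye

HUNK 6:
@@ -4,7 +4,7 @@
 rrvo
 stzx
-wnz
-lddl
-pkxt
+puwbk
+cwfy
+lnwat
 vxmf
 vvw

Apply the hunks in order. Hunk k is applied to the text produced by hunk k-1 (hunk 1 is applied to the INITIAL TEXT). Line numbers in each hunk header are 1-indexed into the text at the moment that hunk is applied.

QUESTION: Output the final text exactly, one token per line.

Answer: cugou
dzbub
saot
rrvo
stzx
puwbk
cwfy
lnwat
vxmf
vvw
kenye
lmyjj

Derivation:
Hunk 1: at line 1 remove [yuqv] add [bibdh,lhiik,uxt] -> 10 lines: cugou dzbub bibdh lhiik uxt wnz lns vvw umk lmyjj
Hunk 2: at line 1 remove [bibdh] add [saot,rrvo,avm] -> 12 lines: cugou dzbub saot rrvo avm lhiik uxt wnz lns vvw umk lmyjj
Hunk 3: at line 10 remove [umk] add [kenye] -> 12 lines: cugou dzbub saot rrvo avm lhiik uxt wnz lns vvw kenye lmyjj
Hunk 4: at line 3 remove [avm,lhiik,uxt] add [stzx] -> 10 lines: cugou dzbub saot rrvo stzx wnz lns vvw kenye lmyjj
Hunk 5: at line 5 remove [lns] add [lddl,pkxt,vxmf] -> 12 lines: cugou dzbub saot rrvo stzx wnz lddl pkxt vxmf vvw kenye lmyjj
Hunk 6: at line 4 remove [wnz,lddl,pkxt] add [puwbk,cwfy,lnwat] -> 12 lines: cugou dzbub saot rrvo stzx puwbk cwfy lnwat vxmf vvw kenye lmyjj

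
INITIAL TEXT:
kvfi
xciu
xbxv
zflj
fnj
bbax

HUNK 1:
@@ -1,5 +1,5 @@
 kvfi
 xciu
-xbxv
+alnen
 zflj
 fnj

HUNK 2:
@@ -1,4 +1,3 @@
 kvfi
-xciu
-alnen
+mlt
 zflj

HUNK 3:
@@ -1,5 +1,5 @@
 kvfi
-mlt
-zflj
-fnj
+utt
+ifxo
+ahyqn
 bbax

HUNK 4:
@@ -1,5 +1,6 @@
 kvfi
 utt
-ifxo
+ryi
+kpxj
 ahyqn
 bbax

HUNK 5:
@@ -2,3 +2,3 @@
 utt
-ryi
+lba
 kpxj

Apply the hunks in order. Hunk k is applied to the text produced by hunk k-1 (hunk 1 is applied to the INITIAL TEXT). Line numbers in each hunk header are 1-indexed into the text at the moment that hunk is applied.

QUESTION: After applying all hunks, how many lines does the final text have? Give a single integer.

Hunk 1: at line 1 remove [xbxv] add [alnen] -> 6 lines: kvfi xciu alnen zflj fnj bbax
Hunk 2: at line 1 remove [xciu,alnen] add [mlt] -> 5 lines: kvfi mlt zflj fnj bbax
Hunk 3: at line 1 remove [mlt,zflj,fnj] add [utt,ifxo,ahyqn] -> 5 lines: kvfi utt ifxo ahyqn bbax
Hunk 4: at line 1 remove [ifxo] add [ryi,kpxj] -> 6 lines: kvfi utt ryi kpxj ahyqn bbax
Hunk 5: at line 2 remove [ryi] add [lba] -> 6 lines: kvfi utt lba kpxj ahyqn bbax
Final line count: 6

Answer: 6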